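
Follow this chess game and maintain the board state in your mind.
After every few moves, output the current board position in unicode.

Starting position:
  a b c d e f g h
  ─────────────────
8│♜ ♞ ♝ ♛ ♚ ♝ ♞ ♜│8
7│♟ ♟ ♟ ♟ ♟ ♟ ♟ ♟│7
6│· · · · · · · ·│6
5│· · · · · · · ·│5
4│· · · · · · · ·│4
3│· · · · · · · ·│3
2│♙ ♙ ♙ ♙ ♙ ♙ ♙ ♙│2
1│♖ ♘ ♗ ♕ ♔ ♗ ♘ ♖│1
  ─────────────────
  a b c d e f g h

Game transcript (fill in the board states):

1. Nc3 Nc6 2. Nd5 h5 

  a b c d e f g h
  ─────────────────
8│♜ · ♝ ♛ ♚ ♝ ♞ ♜│8
7│♟ ♟ ♟ ♟ ♟ ♟ ♟ ·│7
6│· · ♞ · · · · ·│6
5│· · · ♘ · · · ♟│5
4│· · · · · · · ·│4
3│· · · · · · · ·│3
2│♙ ♙ ♙ ♙ ♙ ♙ ♙ ♙│2
1│♖ · ♗ ♕ ♔ ♗ ♘ ♖│1
  ─────────────────
  a b c d e f g h

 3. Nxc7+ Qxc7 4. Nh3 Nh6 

  a b c d e f g h
  ─────────────────
8│♜ · ♝ · ♚ ♝ · ♜│8
7│♟ ♟ ♛ ♟ ♟ ♟ ♟ ·│7
6│· · ♞ · · · · ♞│6
5│· · · · · · · ♟│5
4│· · · · · · · ·│4
3│· · · · · · · ♘│3
2│♙ ♙ ♙ ♙ ♙ ♙ ♙ ♙│2
1│♖ · ♗ ♕ ♔ ♗ · ♖│1
  ─────────────────
  a b c d e f g h

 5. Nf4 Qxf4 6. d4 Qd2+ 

  a b c d e f g h
  ─────────────────
8│♜ · ♝ · ♚ ♝ · ♜│8
7│♟ ♟ · ♟ ♟ ♟ ♟ ·│7
6│· · ♞ · · · · ♞│6
5│· · · · · · · ♟│5
4│· · · ♙ · · · ·│4
3│· · · · · · · ·│3
2│♙ ♙ ♙ ♛ ♙ ♙ ♙ ♙│2
1│♖ · ♗ ♕ ♔ ♗ · ♖│1
  ─────────────────
  a b c d e f g h

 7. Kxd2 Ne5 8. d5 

  a b c d e f g h
  ─────────────────
8│♜ · ♝ · ♚ ♝ · ♜│8
7│♟ ♟ · ♟ ♟ ♟ ♟ ·│7
6│· · · · · · · ♞│6
5│· · · ♙ ♞ · · ♟│5
4│· · · · · · · ·│4
3│· · · · · · · ·│3
2│♙ ♙ ♙ ♔ ♙ ♙ ♙ ♙│2
1│♖ · ♗ ♕ · ♗ · ♖│1
  ─────────────────
  a b c d e f g h


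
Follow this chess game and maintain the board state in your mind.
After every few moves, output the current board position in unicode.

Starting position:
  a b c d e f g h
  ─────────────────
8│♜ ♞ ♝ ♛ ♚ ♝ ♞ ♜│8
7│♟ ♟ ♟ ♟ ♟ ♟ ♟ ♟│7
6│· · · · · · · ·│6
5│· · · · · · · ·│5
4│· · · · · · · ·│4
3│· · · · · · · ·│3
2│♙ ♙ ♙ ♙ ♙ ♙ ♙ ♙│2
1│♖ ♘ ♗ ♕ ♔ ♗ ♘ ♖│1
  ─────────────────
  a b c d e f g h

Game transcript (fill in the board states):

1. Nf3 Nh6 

  a b c d e f g h
  ─────────────────
8│♜ ♞ ♝ ♛ ♚ ♝ · ♜│8
7│♟ ♟ ♟ ♟ ♟ ♟ ♟ ♟│7
6│· · · · · · · ♞│6
5│· · · · · · · ·│5
4│· · · · · · · ·│4
3│· · · · · ♘ · ·│3
2│♙ ♙ ♙ ♙ ♙ ♙ ♙ ♙│2
1│♖ ♘ ♗ ♕ ♔ ♗ · ♖│1
  ─────────────────
  a b c d e f g h

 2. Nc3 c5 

  a b c d e f g h
  ─────────────────
8│♜ ♞ ♝ ♛ ♚ ♝ · ♜│8
7│♟ ♟ · ♟ ♟ ♟ ♟ ♟│7
6│· · · · · · · ♞│6
5│· · ♟ · · · · ·│5
4│· · · · · · · ·│4
3│· · ♘ · · ♘ · ·│3
2│♙ ♙ ♙ ♙ ♙ ♙ ♙ ♙│2
1│♖ · ♗ ♕ ♔ ♗ · ♖│1
  ─────────────────
  a b c d e f g h

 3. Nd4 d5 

  a b c d e f g h
  ─────────────────
8│♜ ♞ ♝ ♛ ♚ ♝ · ♜│8
7│♟ ♟ · · ♟ ♟ ♟ ♟│7
6│· · · · · · · ♞│6
5│· · ♟ ♟ · · · ·│5
4│· · · ♘ · · · ·│4
3│· · ♘ · · · · ·│3
2│♙ ♙ ♙ ♙ ♙ ♙ ♙ ♙│2
1│♖ · ♗ ♕ ♔ ♗ · ♖│1
  ─────────────────
  a b c d e f g h



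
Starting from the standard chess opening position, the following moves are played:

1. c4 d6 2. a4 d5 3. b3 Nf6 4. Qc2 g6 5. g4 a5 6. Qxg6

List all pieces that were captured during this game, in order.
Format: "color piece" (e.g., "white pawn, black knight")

Tracking captures:
  Qxg6: captured black pawn

black pawn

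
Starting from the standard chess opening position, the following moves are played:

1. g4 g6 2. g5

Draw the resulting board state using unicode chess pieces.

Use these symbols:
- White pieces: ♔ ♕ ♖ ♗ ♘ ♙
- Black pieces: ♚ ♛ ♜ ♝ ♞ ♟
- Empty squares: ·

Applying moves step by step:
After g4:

♜ ♞ ♝ ♛ ♚ ♝ ♞ ♜
♟ ♟ ♟ ♟ ♟ ♟ ♟ ♟
· · · · · · · ·
· · · · · · · ·
· · · · · · ♙ ·
· · · · · · · ·
♙ ♙ ♙ ♙ ♙ ♙ · ♙
♖ ♘ ♗ ♕ ♔ ♗ ♘ ♖


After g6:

♜ ♞ ♝ ♛ ♚ ♝ ♞ ♜
♟ ♟ ♟ ♟ ♟ ♟ · ♟
· · · · · · ♟ ·
· · · · · · · ·
· · · · · · ♙ ·
· · · · · · · ·
♙ ♙ ♙ ♙ ♙ ♙ · ♙
♖ ♘ ♗ ♕ ♔ ♗ ♘ ♖


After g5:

♜ ♞ ♝ ♛ ♚ ♝ ♞ ♜
♟ ♟ ♟ ♟ ♟ ♟ · ♟
· · · · · · ♟ ·
· · · · · · ♙ ·
· · · · · · · ·
· · · · · · · ·
♙ ♙ ♙ ♙ ♙ ♙ · ♙
♖ ♘ ♗ ♕ ♔ ♗ ♘ ♖



  a b c d e f g h
  ─────────────────
8│♜ ♞ ♝ ♛ ♚ ♝ ♞ ♜│8
7│♟ ♟ ♟ ♟ ♟ ♟ · ♟│7
6│· · · · · · ♟ ·│6
5│· · · · · · ♙ ·│5
4│· · · · · · · ·│4
3│· · · · · · · ·│3
2│♙ ♙ ♙ ♙ ♙ ♙ · ♙│2
1│♖ ♘ ♗ ♕ ♔ ♗ ♘ ♖│1
  ─────────────────
  a b c d e f g h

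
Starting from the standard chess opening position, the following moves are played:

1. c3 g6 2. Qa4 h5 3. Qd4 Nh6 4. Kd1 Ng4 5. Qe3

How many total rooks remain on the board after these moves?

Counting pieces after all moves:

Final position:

  a b c d e f g h
  ─────────────────
8│♜ ♞ ♝ ♛ ♚ ♝ · ♜│8
7│♟ ♟ ♟ ♟ ♟ ♟ · ·│7
6│· · · · · · ♟ ·│6
5│· · · · · · · ♟│5
4│· · · · · · ♞ ·│4
3│· · ♙ · ♕ · · ·│3
2│♙ ♙ · ♙ ♙ ♙ ♙ ♙│2
1│♖ ♘ ♗ ♔ · ♗ ♘ ♖│1
  ─────────────────
  a b c d e f g h


4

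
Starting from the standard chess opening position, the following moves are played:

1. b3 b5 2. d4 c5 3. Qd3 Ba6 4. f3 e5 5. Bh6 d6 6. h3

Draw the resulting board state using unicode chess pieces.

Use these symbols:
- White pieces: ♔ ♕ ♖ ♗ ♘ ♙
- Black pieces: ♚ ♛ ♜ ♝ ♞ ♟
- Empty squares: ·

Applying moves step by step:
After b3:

♜ ♞ ♝ ♛ ♚ ♝ ♞ ♜
♟ ♟ ♟ ♟ ♟ ♟ ♟ ♟
· · · · · · · ·
· · · · · · · ·
· · · · · · · ·
· ♙ · · · · · ·
♙ · ♙ ♙ ♙ ♙ ♙ ♙
♖ ♘ ♗ ♕ ♔ ♗ ♘ ♖


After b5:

♜ ♞ ♝ ♛ ♚ ♝ ♞ ♜
♟ · ♟ ♟ ♟ ♟ ♟ ♟
· · · · · · · ·
· ♟ · · · · · ·
· · · · · · · ·
· ♙ · · · · · ·
♙ · ♙ ♙ ♙ ♙ ♙ ♙
♖ ♘ ♗ ♕ ♔ ♗ ♘ ♖


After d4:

♜ ♞ ♝ ♛ ♚ ♝ ♞ ♜
♟ · ♟ ♟ ♟ ♟ ♟ ♟
· · · · · · · ·
· ♟ · · · · · ·
· · · ♙ · · · ·
· ♙ · · · · · ·
♙ · ♙ · ♙ ♙ ♙ ♙
♖ ♘ ♗ ♕ ♔ ♗ ♘ ♖


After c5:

♜ ♞ ♝ ♛ ♚ ♝ ♞ ♜
♟ · · ♟ ♟ ♟ ♟ ♟
· · · · · · · ·
· ♟ ♟ · · · · ·
· · · ♙ · · · ·
· ♙ · · · · · ·
♙ · ♙ · ♙ ♙ ♙ ♙
♖ ♘ ♗ ♕ ♔ ♗ ♘ ♖


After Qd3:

♜ ♞ ♝ ♛ ♚ ♝ ♞ ♜
♟ · · ♟ ♟ ♟ ♟ ♟
· · · · · · · ·
· ♟ ♟ · · · · ·
· · · ♙ · · · ·
· ♙ · ♕ · · · ·
♙ · ♙ · ♙ ♙ ♙ ♙
♖ ♘ ♗ · ♔ ♗ ♘ ♖


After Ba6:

♜ ♞ · ♛ ♚ ♝ ♞ ♜
♟ · · ♟ ♟ ♟ ♟ ♟
♝ · · · · · · ·
· ♟ ♟ · · · · ·
· · · ♙ · · · ·
· ♙ · ♕ · · · ·
♙ · ♙ · ♙ ♙ ♙ ♙
♖ ♘ ♗ · ♔ ♗ ♘ ♖


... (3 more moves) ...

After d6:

♜ ♞ · ♛ ♚ ♝ ♞ ♜
♟ · · · · ♟ ♟ ♟
♝ · · ♟ · · · ♗
· ♟ ♟ · ♟ · · ·
· · · ♙ · · · ·
· ♙ · ♕ · ♙ · ·
♙ · ♙ · ♙ · ♙ ♙
♖ ♘ · · ♔ ♗ ♘ ♖


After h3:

♜ ♞ · ♛ ♚ ♝ ♞ ♜
♟ · · · · ♟ ♟ ♟
♝ · · ♟ · · · ♗
· ♟ ♟ · ♟ · · ·
· · · ♙ · · · ·
· ♙ · ♕ · ♙ · ♙
♙ · ♙ · ♙ · ♙ ·
♖ ♘ · · ♔ ♗ ♘ ♖



  a b c d e f g h
  ─────────────────
8│♜ ♞ · ♛ ♚ ♝ ♞ ♜│8
7│♟ · · · · ♟ ♟ ♟│7
6│♝ · · ♟ · · · ♗│6
5│· ♟ ♟ · ♟ · · ·│5
4│· · · ♙ · · · ·│4
3│· ♙ · ♕ · ♙ · ♙│3
2│♙ · ♙ · ♙ · ♙ ·│2
1│♖ ♘ · · ♔ ♗ ♘ ♖│1
  ─────────────────
  a b c d e f g h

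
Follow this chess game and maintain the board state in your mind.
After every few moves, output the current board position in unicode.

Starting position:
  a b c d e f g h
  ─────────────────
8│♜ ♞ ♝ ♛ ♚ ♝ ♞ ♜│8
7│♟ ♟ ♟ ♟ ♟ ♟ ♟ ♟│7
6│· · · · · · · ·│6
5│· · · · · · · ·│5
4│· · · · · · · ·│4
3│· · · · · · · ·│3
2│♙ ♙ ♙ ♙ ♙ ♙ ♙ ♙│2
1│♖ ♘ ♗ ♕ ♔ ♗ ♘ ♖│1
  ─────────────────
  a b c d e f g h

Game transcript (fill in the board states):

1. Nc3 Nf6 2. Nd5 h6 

  a b c d e f g h
  ─────────────────
8│♜ ♞ ♝ ♛ ♚ ♝ · ♜│8
7│♟ ♟ ♟ ♟ ♟ ♟ ♟ ·│7
6│· · · · · ♞ · ♟│6
5│· · · ♘ · · · ·│5
4│· · · · · · · ·│4
3│· · · · · · · ·│3
2│♙ ♙ ♙ ♙ ♙ ♙ ♙ ♙│2
1│♖ · ♗ ♕ ♔ ♗ ♘ ♖│1
  ─────────────────
  a b c d e f g h

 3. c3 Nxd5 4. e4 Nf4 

  a b c d e f g h
  ─────────────────
8│♜ ♞ ♝ ♛ ♚ ♝ · ♜│8
7│♟ ♟ ♟ ♟ ♟ ♟ ♟ ·│7
6│· · · · · · · ♟│6
5│· · · · · · · ·│5
4│· · · · ♙ ♞ · ·│4
3│· · ♙ · · · · ·│3
2│♙ ♙ · ♙ · ♙ ♙ ♙│2
1│♖ · ♗ ♕ ♔ ♗ ♘ ♖│1
  ─────────────────
  a b c d e f g h

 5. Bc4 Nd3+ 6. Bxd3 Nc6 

  a b c d e f g h
  ─────────────────
8│♜ · ♝ ♛ ♚ ♝ · ♜│8
7│♟ ♟ ♟ ♟ ♟ ♟ ♟ ·│7
6│· · ♞ · · · · ♟│6
5│· · · · · · · ·│5
4│· · · · ♙ · · ·│4
3│· · ♙ ♗ · · · ·│3
2│♙ ♙ · ♙ · ♙ ♙ ♙│2
1│♖ · ♗ ♕ ♔ · ♘ ♖│1
  ─────────────────
  a b c d e f g h

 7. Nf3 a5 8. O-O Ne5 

  a b c d e f g h
  ─────────────────
8│♜ · ♝ ♛ ♚ ♝ · ♜│8
7│· ♟ ♟ ♟ ♟ ♟ ♟ ·│7
6│· · · · · · · ♟│6
5│♟ · · · ♞ · · ·│5
4│· · · · ♙ · · ·│4
3│· · ♙ ♗ · ♘ · ·│3
2│♙ ♙ · ♙ · ♙ ♙ ♙│2
1│♖ · ♗ ♕ · ♖ ♔ ·│1
  ─────────────────
  a b c d e f g h

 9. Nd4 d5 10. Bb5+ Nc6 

  a b c d e f g h
  ─────────────────
8│♜ · ♝ ♛ ♚ ♝ · ♜│8
7│· ♟ ♟ · ♟ ♟ ♟ ·│7
6│· · ♞ · · · · ♟│6
5│♟ ♗ · ♟ · · · ·│5
4│· · · ♘ ♙ · · ·│4
3│· · ♙ · · · · ·│3
2│♙ ♙ · ♙ · ♙ ♙ ♙│2
1│♖ · ♗ ♕ · ♖ ♔ ·│1
  ─────────────────
  a b c d e f g h



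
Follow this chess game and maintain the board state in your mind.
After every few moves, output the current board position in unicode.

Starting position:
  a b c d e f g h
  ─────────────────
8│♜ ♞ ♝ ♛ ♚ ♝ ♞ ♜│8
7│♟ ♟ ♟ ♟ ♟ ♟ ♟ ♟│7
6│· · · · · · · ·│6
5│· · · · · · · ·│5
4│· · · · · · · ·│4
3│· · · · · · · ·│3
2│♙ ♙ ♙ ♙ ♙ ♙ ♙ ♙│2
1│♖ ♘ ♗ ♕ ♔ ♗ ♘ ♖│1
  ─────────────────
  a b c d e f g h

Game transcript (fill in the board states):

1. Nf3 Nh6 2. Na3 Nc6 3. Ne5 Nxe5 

  a b c d e f g h
  ─────────────────
8│♜ · ♝ ♛ ♚ ♝ · ♜│8
7│♟ ♟ ♟ ♟ ♟ ♟ ♟ ♟│7
6│· · · · · · · ♞│6
5│· · · · ♞ · · ·│5
4│· · · · · · · ·│4
3│♘ · · · · · · ·│3
2│♙ ♙ ♙ ♙ ♙ ♙ ♙ ♙│2
1│♖ · ♗ ♕ ♔ ♗ · ♖│1
  ─────────────────
  a b c d e f g h

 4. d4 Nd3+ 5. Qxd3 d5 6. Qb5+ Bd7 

  a b c d e f g h
  ─────────────────
8│♜ · · ♛ ♚ ♝ · ♜│8
7│♟ ♟ ♟ ♝ ♟ ♟ ♟ ♟│7
6│· · · · · · · ♞│6
5│· ♕ · ♟ · · · ·│5
4│· · · ♙ · · · ·│4
3│♘ · · · · · · ·│3
2│♙ ♙ ♙ · ♙ ♙ ♙ ♙│2
1│♖ · ♗ · ♔ ♗ · ♖│1
  ─────────────────
  a b c d e f g h

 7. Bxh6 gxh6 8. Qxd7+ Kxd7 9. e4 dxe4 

  a b c d e f g h
  ─────────────────
8│♜ · · ♛ · ♝ · ♜│8
7│♟ ♟ ♟ ♚ ♟ ♟ · ♟│7
6│· · · · · · · ♟│6
5│· · · · · · · ·│5
4│· · · ♙ ♟ · · ·│4
3│♘ · · · · · · ·│3
2│♙ ♙ ♙ · · ♙ ♙ ♙│2
1│♖ · · · ♔ ♗ · ♖│1
  ─────────────────
  a b c d e f g h

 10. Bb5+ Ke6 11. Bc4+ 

  a b c d e f g h
  ─────────────────
8│♜ · · ♛ · ♝ · ♜│8
7│♟ ♟ ♟ · ♟ ♟ · ♟│7
6│· · · · ♚ · · ♟│6
5│· · · · · · · ·│5
4│· · ♗ ♙ ♟ · · ·│4
3│♘ · · · · · · ·│3
2│♙ ♙ ♙ · · ♙ ♙ ♙│2
1│♖ · · · ♔ · · ♖│1
  ─────────────────
  a b c d e f g h


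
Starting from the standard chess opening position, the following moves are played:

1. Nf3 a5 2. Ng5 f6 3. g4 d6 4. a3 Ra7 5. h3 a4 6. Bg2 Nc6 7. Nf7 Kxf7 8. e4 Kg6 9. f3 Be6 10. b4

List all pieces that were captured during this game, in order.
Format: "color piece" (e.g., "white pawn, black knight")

Tracking captures:
  Kxf7: captured white knight

white knight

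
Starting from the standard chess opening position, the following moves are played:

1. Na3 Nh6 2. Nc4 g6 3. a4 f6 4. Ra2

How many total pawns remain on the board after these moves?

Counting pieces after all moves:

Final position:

  a b c d e f g h
  ─────────────────
8│♜ ♞ ♝ ♛ ♚ ♝ · ♜│8
7│♟ ♟ ♟ ♟ ♟ · · ♟│7
6│· · · · · ♟ ♟ ♞│6
5│· · · · · · · ·│5
4│♙ · ♘ · · · · ·│4
3│· · · · · · · ·│3
2│♖ ♙ ♙ ♙ ♙ ♙ ♙ ♙│2
1│· · ♗ ♕ ♔ ♗ ♘ ♖│1
  ─────────────────
  a b c d e f g h


16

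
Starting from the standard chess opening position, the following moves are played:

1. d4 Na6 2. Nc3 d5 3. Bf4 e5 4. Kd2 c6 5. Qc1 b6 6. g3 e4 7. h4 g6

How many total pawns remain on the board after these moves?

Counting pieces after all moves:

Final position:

  a b c d e f g h
  ─────────────────
8│♜ · ♝ ♛ ♚ ♝ ♞ ♜│8
7│♟ · · · · ♟ · ♟│7
6│♞ ♟ ♟ · · · ♟ ·│6
5│· · · ♟ · · · ·│5
4│· · · ♙ ♟ ♗ · ♙│4
3│· · ♘ · · · ♙ ·│3
2│♙ ♙ ♙ ♔ ♙ ♙ · ·│2
1│♖ · ♕ · · ♗ ♘ ♖│1
  ─────────────────
  a b c d e f g h


16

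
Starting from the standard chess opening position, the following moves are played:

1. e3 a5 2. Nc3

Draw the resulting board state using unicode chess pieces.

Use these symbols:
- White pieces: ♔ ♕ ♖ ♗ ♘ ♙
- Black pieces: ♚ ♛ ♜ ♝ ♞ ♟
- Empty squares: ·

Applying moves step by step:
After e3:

♜ ♞ ♝ ♛ ♚ ♝ ♞ ♜
♟ ♟ ♟ ♟ ♟ ♟ ♟ ♟
· · · · · · · ·
· · · · · · · ·
· · · · · · · ·
· · · · ♙ · · ·
♙ ♙ ♙ ♙ · ♙ ♙ ♙
♖ ♘ ♗ ♕ ♔ ♗ ♘ ♖


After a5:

♜ ♞ ♝ ♛ ♚ ♝ ♞ ♜
· ♟ ♟ ♟ ♟ ♟ ♟ ♟
· · · · · · · ·
♟ · · · · · · ·
· · · · · · · ·
· · · · ♙ · · ·
♙ ♙ ♙ ♙ · ♙ ♙ ♙
♖ ♘ ♗ ♕ ♔ ♗ ♘ ♖


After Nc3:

♜ ♞ ♝ ♛ ♚ ♝ ♞ ♜
· ♟ ♟ ♟ ♟ ♟ ♟ ♟
· · · · · · · ·
♟ · · · · · · ·
· · · · · · · ·
· · ♘ · ♙ · · ·
♙ ♙ ♙ ♙ · ♙ ♙ ♙
♖ · ♗ ♕ ♔ ♗ ♘ ♖



  a b c d e f g h
  ─────────────────
8│♜ ♞ ♝ ♛ ♚ ♝ ♞ ♜│8
7│· ♟ ♟ ♟ ♟ ♟ ♟ ♟│7
6│· · · · · · · ·│6
5│♟ · · · · · · ·│5
4│· · · · · · · ·│4
3│· · ♘ · ♙ · · ·│3
2│♙ ♙ ♙ ♙ · ♙ ♙ ♙│2
1│♖ · ♗ ♕ ♔ ♗ ♘ ♖│1
  ─────────────────
  a b c d e f g h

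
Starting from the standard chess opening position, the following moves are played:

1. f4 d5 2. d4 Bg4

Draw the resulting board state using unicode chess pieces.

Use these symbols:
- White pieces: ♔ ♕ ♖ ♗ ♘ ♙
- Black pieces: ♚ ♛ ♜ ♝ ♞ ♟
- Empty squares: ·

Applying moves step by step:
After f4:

♜ ♞ ♝ ♛ ♚ ♝ ♞ ♜
♟ ♟ ♟ ♟ ♟ ♟ ♟ ♟
· · · · · · · ·
· · · · · · · ·
· · · · · ♙ · ·
· · · · · · · ·
♙ ♙ ♙ ♙ ♙ · ♙ ♙
♖ ♘ ♗ ♕ ♔ ♗ ♘ ♖


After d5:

♜ ♞ ♝ ♛ ♚ ♝ ♞ ♜
♟ ♟ ♟ · ♟ ♟ ♟ ♟
· · · · · · · ·
· · · ♟ · · · ·
· · · · · ♙ · ·
· · · · · · · ·
♙ ♙ ♙ ♙ ♙ · ♙ ♙
♖ ♘ ♗ ♕ ♔ ♗ ♘ ♖


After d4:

♜ ♞ ♝ ♛ ♚ ♝ ♞ ♜
♟ ♟ ♟ · ♟ ♟ ♟ ♟
· · · · · · · ·
· · · ♟ · · · ·
· · · ♙ · ♙ · ·
· · · · · · · ·
♙ ♙ ♙ · ♙ · ♙ ♙
♖ ♘ ♗ ♕ ♔ ♗ ♘ ♖


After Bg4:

♜ ♞ · ♛ ♚ ♝ ♞ ♜
♟ ♟ ♟ · ♟ ♟ ♟ ♟
· · · · · · · ·
· · · ♟ · · · ·
· · · ♙ · ♙ ♝ ·
· · · · · · · ·
♙ ♙ ♙ · ♙ · ♙ ♙
♖ ♘ ♗ ♕ ♔ ♗ ♘ ♖



  a b c d e f g h
  ─────────────────
8│♜ ♞ · ♛ ♚ ♝ ♞ ♜│8
7│♟ ♟ ♟ · ♟ ♟ ♟ ♟│7
6│· · · · · · · ·│6
5│· · · ♟ · · · ·│5
4│· · · ♙ · ♙ ♝ ·│4
3│· · · · · · · ·│3
2│♙ ♙ ♙ · ♙ · ♙ ♙│2
1│♖ ♘ ♗ ♕ ♔ ♗ ♘ ♖│1
  ─────────────────
  a b c d e f g h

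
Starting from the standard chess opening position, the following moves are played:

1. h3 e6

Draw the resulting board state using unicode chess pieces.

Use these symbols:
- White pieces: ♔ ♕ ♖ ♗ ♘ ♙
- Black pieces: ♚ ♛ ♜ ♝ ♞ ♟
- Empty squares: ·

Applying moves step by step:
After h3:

♜ ♞ ♝ ♛ ♚ ♝ ♞ ♜
♟ ♟ ♟ ♟ ♟ ♟ ♟ ♟
· · · · · · · ·
· · · · · · · ·
· · · · · · · ·
· · · · · · · ♙
♙ ♙ ♙ ♙ ♙ ♙ ♙ ·
♖ ♘ ♗ ♕ ♔ ♗ ♘ ♖


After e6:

♜ ♞ ♝ ♛ ♚ ♝ ♞ ♜
♟ ♟ ♟ ♟ · ♟ ♟ ♟
· · · · ♟ · · ·
· · · · · · · ·
· · · · · · · ·
· · · · · · · ♙
♙ ♙ ♙ ♙ ♙ ♙ ♙ ·
♖ ♘ ♗ ♕ ♔ ♗ ♘ ♖



  a b c d e f g h
  ─────────────────
8│♜ ♞ ♝ ♛ ♚ ♝ ♞ ♜│8
7│♟ ♟ ♟ ♟ · ♟ ♟ ♟│7
6│· · · · ♟ · · ·│6
5│· · · · · · · ·│5
4│· · · · · · · ·│4
3│· · · · · · · ♙│3
2│♙ ♙ ♙ ♙ ♙ ♙ ♙ ·│2
1│♖ ♘ ♗ ♕ ♔ ♗ ♘ ♖│1
  ─────────────────
  a b c d e f g h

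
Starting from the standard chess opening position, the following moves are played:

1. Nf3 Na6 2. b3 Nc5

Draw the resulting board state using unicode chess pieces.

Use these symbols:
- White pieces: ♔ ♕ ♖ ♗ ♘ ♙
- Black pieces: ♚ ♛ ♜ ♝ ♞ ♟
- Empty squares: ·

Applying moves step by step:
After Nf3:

♜ ♞ ♝ ♛ ♚ ♝ ♞ ♜
♟ ♟ ♟ ♟ ♟ ♟ ♟ ♟
· · · · · · · ·
· · · · · · · ·
· · · · · · · ·
· · · · · ♘ · ·
♙ ♙ ♙ ♙ ♙ ♙ ♙ ♙
♖ ♘ ♗ ♕ ♔ ♗ · ♖


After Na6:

♜ · ♝ ♛ ♚ ♝ ♞ ♜
♟ ♟ ♟ ♟ ♟ ♟ ♟ ♟
♞ · · · · · · ·
· · · · · · · ·
· · · · · · · ·
· · · · · ♘ · ·
♙ ♙ ♙ ♙ ♙ ♙ ♙ ♙
♖ ♘ ♗ ♕ ♔ ♗ · ♖


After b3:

♜ · ♝ ♛ ♚ ♝ ♞ ♜
♟ ♟ ♟ ♟ ♟ ♟ ♟ ♟
♞ · · · · · · ·
· · · · · · · ·
· · · · · · · ·
· ♙ · · · ♘ · ·
♙ · ♙ ♙ ♙ ♙ ♙ ♙
♖ ♘ ♗ ♕ ♔ ♗ · ♖


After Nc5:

♜ · ♝ ♛ ♚ ♝ ♞ ♜
♟ ♟ ♟ ♟ ♟ ♟ ♟ ♟
· · · · · · · ·
· · ♞ · · · · ·
· · · · · · · ·
· ♙ · · · ♘ · ·
♙ · ♙ ♙ ♙ ♙ ♙ ♙
♖ ♘ ♗ ♕ ♔ ♗ · ♖



  a b c d e f g h
  ─────────────────
8│♜ · ♝ ♛ ♚ ♝ ♞ ♜│8
7│♟ ♟ ♟ ♟ ♟ ♟ ♟ ♟│7
6│· · · · · · · ·│6
5│· · ♞ · · · · ·│5
4│· · · · · · · ·│4
3│· ♙ · · · ♘ · ·│3
2│♙ · ♙ ♙ ♙ ♙ ♙ ♙│2
1│♖ ♘ ♗ ♕ ♔ ♗ · ♖│1
  ─────────────────
  a b c d e f g h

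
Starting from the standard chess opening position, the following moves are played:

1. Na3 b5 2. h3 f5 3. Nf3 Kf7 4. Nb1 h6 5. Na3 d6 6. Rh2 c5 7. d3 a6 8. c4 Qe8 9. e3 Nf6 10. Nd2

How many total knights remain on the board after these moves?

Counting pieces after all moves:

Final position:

  a b c d e f g h
  ─────────────────
8│♜ ♞ ♝ · ♛ ♝ · ♜│8
7│· · · · ♟ ♚ ♟ ·│7
6│♟ · · ♟ · ♞ · ♟│6
5│· ♟ ♟ · · ♟ · ·│5
4│· · ♙ · · · · ·│4
3│♘ · · ♙ ♙ · · ♙│3
2│♙ ♙ · ♘ · ♙ ♙ ♖│2
1│♖ · ♗ ♕ ♔ ♗ · ·│1
  ─────────────────
  a b c d e f g h


4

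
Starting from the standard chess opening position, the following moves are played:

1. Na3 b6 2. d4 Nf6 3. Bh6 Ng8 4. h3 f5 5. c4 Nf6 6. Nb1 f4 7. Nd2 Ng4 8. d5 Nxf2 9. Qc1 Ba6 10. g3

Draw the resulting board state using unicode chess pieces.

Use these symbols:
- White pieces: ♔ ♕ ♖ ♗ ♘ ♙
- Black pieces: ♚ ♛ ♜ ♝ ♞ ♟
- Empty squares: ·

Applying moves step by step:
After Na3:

♜ ♞ ♝ ♛ ♚ ♝ ♞ ♜
♟ ♟ ♟ ♟ ♟ ♟ ♟ ♟
· · · · · · · ·
· · · · · · · ·
· · · · · · · ·
♘ · · · · · · ·
♙ ♙ ♙ ♙ ♙ ♙ ♙ ♙
♖ · ♗ ♕ ♔ ♗ ♘ ♖


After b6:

♜ ♞ ♝ ♛ ♚ ♝ ♞ ♜
♟ · ♟ ♟ ♟ ♟ ♟ ♟
· ♟ · · · · · ·
· · · · · · · ·
· · · · · · · ·
♘ · · · · · · ·
♙ ♙ ♙ ♙ ♙ ♙ ♙ ♙
♖ · ♗ ♕ ♔ ♗ ♘ ♖


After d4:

♜ ♞ ♝ ♛ ♚ ♝ ♞ ♜
♟ · ♟ ♟ ♟ ♟ ♟ ♟
· ♟ · · · · · ·
· · · · · · · ·
· · · ♙ · · · ·
♘ · · · · · · ·
♙ ♙ ♙ · ♙ ♙ ♙ ♙
♖ · ♗ ♕ ♔ ♗ ♘ ♖


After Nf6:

♜ ♞ ♝ ♛ ♚ ♝ · ♜
♟ · ♟ ♟ ♟ ♟ ♟ ♟
· ♟ · · · ♞ · ·
· · · · · · · ·
· · · ♙ · · · ·
♘ · · · · · · ·
♙ ♙ ♙ · ♙ ♙ ♙ ♙
♖ · ♗ ♕ ♔ ♗ ♘ ♖


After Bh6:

♜ ♞ ♝ ♛ ♚ ♝ · ♜
♟ · ♟ ♟ ♟ ♟ ♟ ♟
· ♟ · · · ♞ · ♗
· · · · · · · ·
· · · ♙ · · · ·
♘ · · · · · · ·
♙ ♙ ♙ · ♙ ♙ ♙ ♙
♖ · · ♕ ♔ ♗ ♘ ♖


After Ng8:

♜ ♞ ♝ ♛ ♚ ♝ ♞ ♜
♟ · ♟ ♟ ♟ ♟ ♟ ♟
· ♟ · · · · · ♗
· · · · · · · ·
· · · ♙ · · · ·
♘ · · · · · · ·
♙ ♙ ♙ · ♙ ♙ ♙ ♙
♖ · · ♕ ♔ ♗ ♘ ♖


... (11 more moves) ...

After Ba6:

♜ ♞ · ♛ ♚ ♝ · ♜
♟ · ♟ ♟ ♟ · ♟ ♟
♝ ♟ · · · · · ♗
· · · ♙ · · · ·
· · ♙ · · ♟ · ·
· · · · · · · ♙
♙ ♙ · ♘ ♙ ♞ ♙ ·
♖ · ♕ · ♔ ♗ ♘ ♖


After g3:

♜ ♞ · ♛ ♚ ♝ · ♜
♟ · ♟ ♟ ♟ · ♟ ♟
♝ ♟ · · · · · ♗
· · · ♙ · · · ·
· · ♙ · · ♟ · ·
· · · · · · ♙ ♙
♙ ♙ · ♘ ♙ ♞ · ·
♖ · ♕ · ♔ ♗ ♘ ♖



  a b c d e f g h
  ─────────────────
8│♜ ♞ · ♛ ♚ ♝ · ♜│8
7│♟ · ♟ ♟ ♟ · ♟ ♟│7
6│♝ ♟ · · · · · ♗│6
5│· · · ♙ · · · ·│5
4│· · ♙ · · ♟ · ·│4
3│· · · · · · ♙ ♙│3
2│♙ ♙ · ♘ ♙ ♞ · ·│2
1│♖ · ♕ · ♔ ♗ ♘ ♖│1
  ─────────────────
  a b c d e f g h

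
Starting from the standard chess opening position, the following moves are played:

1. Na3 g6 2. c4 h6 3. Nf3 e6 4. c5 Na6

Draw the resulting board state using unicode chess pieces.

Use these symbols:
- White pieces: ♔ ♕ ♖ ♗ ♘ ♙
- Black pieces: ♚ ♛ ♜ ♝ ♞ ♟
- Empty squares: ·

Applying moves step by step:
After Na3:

♜ ♞ ♝ ♛ ♚ ♝ ♞ ♜
♟ ♟ ♟ ♟ ♟ ♟ ♟ ♟
· · · · · · · ·
· · · · · · · ·
· · · · · · · ·
♘ · · · · · · ·
♙ ♙ ♙ ♙ ♙ ♙ ♙ ♙
♖ · ♗ ♕ ♔ ♗ ♘ ♖


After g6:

♜ ♞ ♝ ♛ ♚ ♝ ♞ ♜
♟ ♟ ♟ ♟ ♟ ♟ · ♟
· · · · · · ♟ ·
· · · · · · · ·
· · · · · · · ·
♘ · · · · · · ·
♙ ♙ ♙ ♙ ♙ ♙ ♙ ♙
♖ · ♗ ♕ ♔ ♗ ♘ ♖


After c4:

♜ ♞ ♝ ♛ ♚ ♝ ♞ ♜
♟ ♟ ♟ ♟ ♟ ♟ · ♟
· · · · · · ♟ ·
· · · · · · · ·
· · ♙ · · · · ·
♘ · · · · · · ·
♙ ♙ · ♙ ♙ ♙ ♙ ♙
♖ · ♗ ♕ ♔ ♗ ♘ ♖


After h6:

♜ ♞ ♝ ♛ ♚ ♝ ♞ ♜
♟ ♟ ♟ ♟ ♟ ♟ · ·
· · · · · · ♟ ♟
· · · · · · · ·
· · ♙ · · · · ·
♘ · · · · · · ·
♙ ♙ · ♙ ♙ ♙ ♙ ♙
♖ · ♗ ♕ ♔ ♗ ♘ ♖


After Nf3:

♜ ♞ ♝ ♛ ♚ ♝ ♞ ♜
♟ ♟ ♟ ♟ ♟ ♟ · ·
· · · · · · ♟ ♟
· · · · · · · ·
· · ♙ · · · · ·
♘ · · · · ♘ · ·
♙ ♙ · ♙ ♙ ♙ ♙ ♙
♖ · ♗ ♕ ♔ ♗ · ♖


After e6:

♜ ♞ ♝ ♛ ♚ ♝ ♞ ♜
♟ ♟ ♟ ♟ · ♟ · ·
· · · · ♟ · ♟ ♟
· · · · · · · ·
· · ♙ · · · · ·
♘ · · · · ♘ · ·
♙ ♙ · ♙ ♙ ♙ ♙ ♙
♖ · ♗ ♕ ♔ ♗ · ♖


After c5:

♜ ♞ ♝ ♛ ♚ ♝ ♞ ♜
♟ ♟ ♟ ♟ · ♟ · ·
· · · · ♟ · ♟ ♟
· · ♙ · · · · ·
· · · · · · · ·
♘ · · · · ♘ · ·
♙ ♙ · ♙ ♙ ♙ ♙ ♙
♖ · ♗ ♕ ♔ ♗ · ♖


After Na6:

♜ · ♝ ♛ ♚ ♝ ♞ ♜
♟ ♟ ♟ ♟ · ♟ · ·
♞ · · · ♟ · ♟ ♟
· · ♙ · · · · ·
· · · · · · · ·
♘ · · · · ♘ · ·
♙ ♙ · ♙ ♙ ♙ ♙ ♙
♖ · ♗ ♕ ♔ ♗ · ♖



  a b c d e f g h
  ─────────────────
8│♜ · ♝ ♛ ♚ ♝ ♞ ♜│8
7│♟ ♟ ♟ ♟ · ♟ · ·│7
6│♞ · · · ♟ · ♟ ♟│6
5│· · ♙ · · · · ·│5
4│· · · · · · · ·│4
3│♘ · · · · ♘ · ·│3
2│♙ ♙ · ♙ ♙ ♙ ♙ ♙│2
1│♖ · ♗ ♕ ♔ ♗ · ♖│1
  ─────────────────
  a b c d e f g h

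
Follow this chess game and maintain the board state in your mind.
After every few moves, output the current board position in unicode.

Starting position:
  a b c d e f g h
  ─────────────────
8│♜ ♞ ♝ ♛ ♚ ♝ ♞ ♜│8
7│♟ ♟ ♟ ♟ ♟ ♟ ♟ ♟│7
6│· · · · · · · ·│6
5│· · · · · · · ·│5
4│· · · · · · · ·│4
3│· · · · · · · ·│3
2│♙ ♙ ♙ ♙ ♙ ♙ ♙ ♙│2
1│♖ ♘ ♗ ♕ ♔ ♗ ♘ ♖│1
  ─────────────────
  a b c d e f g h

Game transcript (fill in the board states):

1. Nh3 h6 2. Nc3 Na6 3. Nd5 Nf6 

  a b c d e f g h
  ─────────────────
8│♜ · ♝ ♛ ♚ ♝ · ♜│8
7│♟ ♟ ♟ ♟ ♟ ♟ ♟ ·│7
6│♞ · · · · ♞ · ♟│6
5│· · · ♘ · · · ·│5
4│· · · · · · · ·│4
3│· · · · · · · ♘│3
2│♙ ♙ ♙ ♙ ♙ ♙ ♙ ♙│2
1│♖ · ♗ ♕ ♔ ♗ · ♖│1
  ─────────────────
  a b c d e f g h

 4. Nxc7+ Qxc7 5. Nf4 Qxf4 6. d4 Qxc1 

  a b c d e f g h
  ─────────────────
8│♜ · ♝ · ♚ ♝ · ♜│8
7│♟ ♟ · ♟ ♟ ♟ ♟ ·│7
6│♞ · · · · ♞ · ♟│6
5│· · · · · · · ·│5
4│· · · ♙ · · · ·│4
3│· · · · · · · ·│3
2│♙ ♙ ♙ · ♙ ♙ ♙ ♙│2
1│♖ · ♛ ♕ ♔ ♗ · ♖│1
  ─────────────────
  a b c d e f g h

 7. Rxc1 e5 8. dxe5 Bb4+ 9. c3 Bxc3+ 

  a b c d e f g h
  ─────────────────
8│♜ · ♝ · ♚ · · ♜│8
7│♟ ♟ · ♟ · ♟ ♟ ·│7
6│♞ · · · · ♞ · ♟│6
5│· · · · ♙ · · ·│5
4│· · · · · · · ·│4
3│· · ♝ · · · · ·│3
2│♙ ♙ · · ♙ ♙ ♙ ♙│2
1│· · ♖ ♕ ♔ ♗ · ♖│1
  ─────────────────
  a b c d e f g h

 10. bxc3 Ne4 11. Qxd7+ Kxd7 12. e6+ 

  a b c d e f g h
  ─────────────────
8│♜ · ♝ · · · · ♜│8
7│♟ ♟ · ♚ · ♟ ♟ ·│7
6│♞ · · · ♙ · · ♟│6
5│· · · · · · · ·│5
4│· · · · ♞ · · ·│4
3│· · ♙ · · · · ·│3
2│♙ · · · ♙ ♙ ♙ ♙│2
1│· · ♖ · ♔ ♗ · ♖│1
  ─────────────────
  a b c d e f g h


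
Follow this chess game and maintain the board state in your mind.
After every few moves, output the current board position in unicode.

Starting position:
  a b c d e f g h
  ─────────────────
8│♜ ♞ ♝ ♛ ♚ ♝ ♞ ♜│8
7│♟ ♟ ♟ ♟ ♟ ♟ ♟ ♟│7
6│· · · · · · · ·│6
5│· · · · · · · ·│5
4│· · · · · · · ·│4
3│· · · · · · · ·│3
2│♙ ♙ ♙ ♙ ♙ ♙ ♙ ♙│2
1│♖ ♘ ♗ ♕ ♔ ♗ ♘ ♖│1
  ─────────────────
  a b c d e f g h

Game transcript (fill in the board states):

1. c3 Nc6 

  a b c d e f g h
  ─────────────────
8│♜ · ♝ ♛ ♚ ♝ ♞ ♜│8
7│♟ ♟ ♟ ♟ ♟ ♟ ♟ ♟│7
6│· · ♞ · · · · ·│6
5│· · · · · · · ·│5
4│· · · · · · · ·│4
3│· · ♙ · · · · ·│3
2│♙ ♙ · ♙ ♙ ♙ ♙ ♙│2
1│♖ ♘ ♗ ♕ ♔ ♗ ♘ ♖│1
  ─────────────────
  a b c d e f g h

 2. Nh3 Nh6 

  a b c d e f g h
  ─────────────────
8│♜ · ♝ ♛ ♚ ♝ · ♜│8
7│♟ ♟ ♟ ♟ ♟ ♟ ♟ ♟│7
6│· · ♞ · · · · ♞│6
5│· · · · · · · ·│5
4│· · · · · · · ·│4
3│· · ♙ · · · · ♘│3
2│♙ ♙ · ♙ ♙ ♙ ♙ ♙│2
1│♖ ♘ ♗ ♕ ♔ ♗ · ♖│1
  ─────────────────
  a b c d e f g h

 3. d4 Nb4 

  a b c d e f g h
  ─────────────────
8│♜ · ♝ ♛ ♚ ♝ · ♜│8
7│♟ ♟ ♟ ♟ ♟ ♟ ♟ ♟│7
6│· · · · · · · ♞│6
5│· · · · · · · ·│5
4│· ♞ · ♙ · · · ·│4
3│· · ♙ · · · · ♘│3
2│♙ ♙ · · ♙ ♙ ♙ ♙│2
1│♖ ♘ ♗ ♕ ♔ ♗ · ♖│1
  ─────────────────
  a b c d e f g h

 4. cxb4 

  a b c d e f g h
  ─────────────────
8│♜ · ♝ ♛ ♚ ♝ · ♜│8
7│♟ ♟ ♟ ♟ ♟ ♟ ♟ ♟│7
6│· · · · · · · ♞│6
5│· · · · · · · ·│5
4│· ♙ · ♙ · · · ·│4
3│· · · · · · · ♘│3
2│♙ ♙ · · ♙ ♙ ♙ ♙│2
1│♖ ♘ ♗ ♕ ♔ ♗ · ♖│1
  ─────────────────
  a b c d e f g h


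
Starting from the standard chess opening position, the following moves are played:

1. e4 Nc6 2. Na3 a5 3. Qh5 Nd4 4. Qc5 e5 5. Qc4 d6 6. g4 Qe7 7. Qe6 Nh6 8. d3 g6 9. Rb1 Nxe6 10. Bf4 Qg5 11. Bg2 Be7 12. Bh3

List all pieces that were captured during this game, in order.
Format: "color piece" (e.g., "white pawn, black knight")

Tracking captures:
  Nxe6: captured white queen

white queen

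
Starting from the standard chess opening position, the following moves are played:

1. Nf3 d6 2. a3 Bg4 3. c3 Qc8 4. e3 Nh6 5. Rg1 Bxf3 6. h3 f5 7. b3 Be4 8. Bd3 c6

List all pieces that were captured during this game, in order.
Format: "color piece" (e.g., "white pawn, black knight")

Tracking captures:
  Bxf3: captured white knight

white knight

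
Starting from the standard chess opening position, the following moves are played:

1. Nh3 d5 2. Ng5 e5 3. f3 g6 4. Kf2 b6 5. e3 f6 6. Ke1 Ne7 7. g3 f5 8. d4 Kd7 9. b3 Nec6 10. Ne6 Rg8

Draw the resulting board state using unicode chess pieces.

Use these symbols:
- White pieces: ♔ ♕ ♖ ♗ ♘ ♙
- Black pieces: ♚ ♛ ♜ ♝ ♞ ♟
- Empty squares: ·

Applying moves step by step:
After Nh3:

♜ ♞ ♝ ♛ ♚ ♝ ♞ ♜
♟ ♟ ♟ ♟ ♟ ♟ ♟ ♟
· · · · · · · ·
· · · · · · · ·
· · · · · · · ·
· · · · · · · ♘
♙ ♙ ♙ ♙ ♙ ♙ ♙ ♙
♖ ♘ ♗ ♕ ♔ ♗ · ♖


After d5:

♜ ♞ ♝ ♛ ♚ ♝ ♞ ♜
♟ ♟ ♟ · ♟ ♟ ♟ ♟
· · · · · · · ·
· · · ♟ · · · ·
· · · · · · · ·
· · · · · · · ♘
♙ ♙ ♙ ♙ ♙ ♙ ♙ ♙
♖ ♘ ♗ ♕ ♔ ♗ · ♖


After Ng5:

♜ ♞ ♝ ♛ ♚ ♝ ♞ ♜
♟ ♟ ♟ · ♟ ♟ ♟ ♟
· · · · · · · ·
· · · ♟ · · ♘ ·
· · · · · · · ·
· · · · · · · ·
♙ ♙ ♙ ♙ ♙ ♙ ♙ ♙
♖ ♘ ♗ ♕ ♔ ♗ · ♖


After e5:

♜ ♞ ♝ ♛ ♚ ♝ ♞ ♜
♟ ♟ ♟ · · ♟ ♟ ♟
· · · · · · · ·
· · · ♟ ♟ · ♘ ·
· · · · · · · ·
· · · · · · · ·
♙ ♙ ♙ ♙ ♙ ♙ ♙ ♙
♖ ♘ ♗ ♕ ♔ ♗ · ♖


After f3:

♜ ♞ ♝ ♛ ♚ ♝ ♞ ♜
♟ ♟ ♟ · · ♟ ♟ ♟
· · · · · · · ·
· · · ♟ ♟ · ♘ ·
· · · · · · · ·
· · · · · ♙ · ·
♙ ♙ ♙ ♙ ♙ · ♙ ♙
♖ ♘ ♗ ♕ ♔ ♗ · ♖


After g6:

♜ ♞ ♝ ♛ ♚ ♝ ♞ ♜
♟ ♟ ♟ · · ♟ · ♟
· · · · · · ♟ ·
· · · ♟ ♟ · ♘ ·
· · · · · · · ·
· · · · · ♙ · ·
♙ ♙ ♙ ♙ ♙ · ♙ ♙
♖ ♘ ♗ ♕ ♔ ♗ · ♖


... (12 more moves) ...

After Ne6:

♜ ♞ ♝ ♛ · ♝ · ♜
♟ · ♟ ♚ · · · ♟
· ♟ ♞ · ♘ · ♟ ·
· · · ♟ ♟ ♟ · ·
· · · ♙ · · · ·
· ♙ · · ♙ ♙ ♙ ·
♙ · ♙ · · · · ♙
♖ ♘ ♗ ♕ ♔ ♗ · ♖


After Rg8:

♜ ♞ ♝ ♛ · ♝ ♜ ·
♟ · ♟ ♚ · · · ♟
· ♟ ♞ · ♘ · ♟ ·
· · · ♟ ♟ ♟ · ·
· · · ♙ · · · ·
· ♙ · · ♙ ♙ ♙ ·
♙ · ♙ · · · · ♙
♖ ♘ ♗ ♕ ♔ ♗ · ♖



  a b c d e f g h
  ─────────────────
8│♜ ♞ ♝ ♛ · ♝ ♜ ·│8
7│♟ · ♟ ♚ · · · ♟│7
6│· ♟ ♞ · ♘ · ♟ ·│6
5│· · · ♟ ♟ ♟ · ·│5
4│· · · ♙ · · · ·│4
3│· ♙ · · ♙ ♙ ♙ ·│3
2│♙ · ♙ · · · · ♙│2
1│♖ ♘ ♗ ♕ ♔ ♗ · ♖│1
  ─────────────────
  a b c d e f g h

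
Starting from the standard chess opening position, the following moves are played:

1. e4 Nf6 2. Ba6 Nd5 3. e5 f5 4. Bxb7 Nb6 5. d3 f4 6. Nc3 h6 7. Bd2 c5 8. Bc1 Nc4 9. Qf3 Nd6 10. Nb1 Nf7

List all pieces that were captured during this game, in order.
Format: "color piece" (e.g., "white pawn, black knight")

Tracking captures:
  Bxb7: captured black pawn

black pawn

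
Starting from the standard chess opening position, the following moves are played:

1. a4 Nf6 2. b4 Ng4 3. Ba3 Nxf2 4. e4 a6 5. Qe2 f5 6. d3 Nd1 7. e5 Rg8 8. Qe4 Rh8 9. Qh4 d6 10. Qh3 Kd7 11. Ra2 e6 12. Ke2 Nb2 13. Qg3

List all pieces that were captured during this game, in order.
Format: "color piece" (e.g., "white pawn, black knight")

Tracking captures:
  Nxf2: captured white pawn

white pawn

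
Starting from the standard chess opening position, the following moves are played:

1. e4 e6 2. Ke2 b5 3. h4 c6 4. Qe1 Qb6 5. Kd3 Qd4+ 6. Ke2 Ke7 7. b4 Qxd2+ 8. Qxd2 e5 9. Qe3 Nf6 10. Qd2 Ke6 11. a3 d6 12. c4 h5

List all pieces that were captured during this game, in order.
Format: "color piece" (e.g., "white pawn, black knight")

Tracking captures:
  Qxd2+: captured white pawn
  Qxd2: captured black queen

white pawn, black queen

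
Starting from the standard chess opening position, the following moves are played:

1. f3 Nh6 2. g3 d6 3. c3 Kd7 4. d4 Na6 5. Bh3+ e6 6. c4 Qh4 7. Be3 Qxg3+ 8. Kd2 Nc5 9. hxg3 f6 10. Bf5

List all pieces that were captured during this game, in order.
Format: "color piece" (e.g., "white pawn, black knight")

Tracking captures:
  Qxg3+: captured white pawn
  hxg3: captured black queen

white pawn, black queen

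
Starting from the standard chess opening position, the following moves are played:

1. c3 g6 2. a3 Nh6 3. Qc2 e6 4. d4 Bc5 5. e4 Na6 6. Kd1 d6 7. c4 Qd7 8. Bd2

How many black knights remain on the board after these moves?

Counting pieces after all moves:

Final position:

  a b c d e f g h
  ─────────────────
8│♜ · ♝ · ♚ · · ♜│8
7│♟ ♟ ♟ ♛ · ♟ · ♟│7
6│♞ · · ♟ ♟ · ♟ ♞│6
5│· · ♝ · · · · ·│5
4│· · ♙ ♙ ♙ · · ·│4
3│♙ · · · · · · ·│3
2│· ♙ ♕ ♗ · ♙ ♙ ♙│2
1│♖ ♘ · ♔ · ♗ ♘ ♖│1
  ─────────────────
  a b c d e f g h


2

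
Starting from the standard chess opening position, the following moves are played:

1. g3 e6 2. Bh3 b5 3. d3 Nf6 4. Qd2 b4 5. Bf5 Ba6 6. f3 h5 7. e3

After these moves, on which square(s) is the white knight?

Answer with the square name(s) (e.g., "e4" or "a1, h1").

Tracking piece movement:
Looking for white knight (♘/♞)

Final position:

  a b c d e f g h
  ─────────────────
8│♜ ♞ · ♛ ♚ ♝ · ♜│8
7│♟ · ♟ ♟ · ♟ ♟ ·│7
6│♝ · · · ♟ ♞ · ·│6
5│· · · · · ♗ · ♟│5
4│· ♟ · · · · · ·│4
3│· · · ♙ ♙ ♙ ♙ ·│3
2│♙ ♙ ♙ ♕ · · · ♙│2
1│♖ ♘ ♗ · ♔ · ♘ ♖│1
  ─────────────────
  a b c d e f g h


b1, g1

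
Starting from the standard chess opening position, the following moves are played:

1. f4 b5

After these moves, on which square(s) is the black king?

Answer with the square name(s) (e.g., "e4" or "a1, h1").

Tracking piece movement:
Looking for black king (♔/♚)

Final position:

  a b c d e f g h
  ─────────────────
8│♜ ♞ ♝ ♛ ♚ ♝ ♞ ♜│8
7│♟ · ♟ ♟ ♟ ♟ ♟ ♟│7
6│· · · · · · · ·│6
5│· ♟ · · · · · ·│5
4│· · · · · ♙ · ·│4
3│· · · · · · · ·│3
2│♙ ♙ ♙ ♙ ♙ · ♙ ♙│2
1│♖ ♘ ♗ ♕ ♔ ♗ ♘ ♖│1
  ─────────────────
  a b c d e f g h


e8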